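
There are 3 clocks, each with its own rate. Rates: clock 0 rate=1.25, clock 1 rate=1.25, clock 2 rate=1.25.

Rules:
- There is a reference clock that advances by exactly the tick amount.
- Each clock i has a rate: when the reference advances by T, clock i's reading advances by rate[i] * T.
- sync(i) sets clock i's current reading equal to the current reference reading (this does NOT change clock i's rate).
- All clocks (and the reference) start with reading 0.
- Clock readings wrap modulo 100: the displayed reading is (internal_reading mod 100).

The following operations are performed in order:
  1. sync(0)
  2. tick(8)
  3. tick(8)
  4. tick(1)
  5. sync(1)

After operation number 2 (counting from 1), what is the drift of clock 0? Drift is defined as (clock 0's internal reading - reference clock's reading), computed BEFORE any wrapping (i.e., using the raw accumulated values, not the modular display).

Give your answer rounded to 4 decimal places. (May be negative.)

Answer: 2.0000

Derivation:
After op 1 sync(0): ref=0.0000 raw=[0.0000 0.0000 0.0000]
After op 2 tick(8): ref=8.0000 raw=[10.0000 10.0000 10.0000]
Drift of clock 0 after op 2: 10.0000 - 8.0000 = 2.0000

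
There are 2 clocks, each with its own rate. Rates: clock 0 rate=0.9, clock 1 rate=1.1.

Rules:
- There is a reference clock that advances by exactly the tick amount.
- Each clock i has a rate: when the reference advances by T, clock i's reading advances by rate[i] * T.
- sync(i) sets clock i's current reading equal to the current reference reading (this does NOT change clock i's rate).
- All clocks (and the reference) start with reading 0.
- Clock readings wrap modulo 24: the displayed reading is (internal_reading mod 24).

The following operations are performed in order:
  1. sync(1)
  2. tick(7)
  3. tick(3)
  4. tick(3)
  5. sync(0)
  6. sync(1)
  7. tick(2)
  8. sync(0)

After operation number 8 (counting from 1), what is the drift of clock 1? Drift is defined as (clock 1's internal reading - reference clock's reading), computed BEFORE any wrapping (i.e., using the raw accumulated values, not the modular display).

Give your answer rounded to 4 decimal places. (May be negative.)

Answer: 0.2000

Derivation:
After op 1 sync(1): ref=0.0000 raw=[0.0000 0.0000]
After op 2 tick(7): ref=7.0000 raw=[6.3000 7.7000]
After op 3 tick(3): ref=10.0000 raw=[9.0000 11.0000]
After op 4 tick(3): ref=13.0000 raw=[11.7000 14.3000]
After op 5 sync(0): ref=13.0000 raw=[13.0000 14.3000]
After op 6 sync(1): ref=13.0000 raw=[13.0000 13.0000]
After op 7 tick(2): ref=15.0000 raw=[14.8000 15.2000]
After op 8 sync(0): ref=15.0000 raw=[15.0000 15.2000]
Drift of clock 1 after op 8: 15.2000 - 15.0000 = 0.2000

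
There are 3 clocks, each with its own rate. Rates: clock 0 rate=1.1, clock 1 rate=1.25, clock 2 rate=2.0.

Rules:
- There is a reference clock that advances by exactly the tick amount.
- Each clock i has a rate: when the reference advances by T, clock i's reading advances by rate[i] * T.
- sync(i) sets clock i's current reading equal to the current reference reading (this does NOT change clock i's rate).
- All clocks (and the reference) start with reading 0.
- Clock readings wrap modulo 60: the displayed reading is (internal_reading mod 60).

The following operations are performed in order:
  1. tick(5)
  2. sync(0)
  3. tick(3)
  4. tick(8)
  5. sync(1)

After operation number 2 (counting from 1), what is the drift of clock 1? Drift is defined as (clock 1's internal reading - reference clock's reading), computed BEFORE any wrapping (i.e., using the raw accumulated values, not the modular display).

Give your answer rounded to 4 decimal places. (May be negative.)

After op 1 tick(5): ref=5.0000 raw=[5.5000 6.2500 10.0000]
After op 2 sync(0): ref=5.0000 raw=[5.0000 6.2500 10.0000]
Drift of clock 1 after op 2: 6.2500 - 5.0000 = 1.2500

Answer: 1.2500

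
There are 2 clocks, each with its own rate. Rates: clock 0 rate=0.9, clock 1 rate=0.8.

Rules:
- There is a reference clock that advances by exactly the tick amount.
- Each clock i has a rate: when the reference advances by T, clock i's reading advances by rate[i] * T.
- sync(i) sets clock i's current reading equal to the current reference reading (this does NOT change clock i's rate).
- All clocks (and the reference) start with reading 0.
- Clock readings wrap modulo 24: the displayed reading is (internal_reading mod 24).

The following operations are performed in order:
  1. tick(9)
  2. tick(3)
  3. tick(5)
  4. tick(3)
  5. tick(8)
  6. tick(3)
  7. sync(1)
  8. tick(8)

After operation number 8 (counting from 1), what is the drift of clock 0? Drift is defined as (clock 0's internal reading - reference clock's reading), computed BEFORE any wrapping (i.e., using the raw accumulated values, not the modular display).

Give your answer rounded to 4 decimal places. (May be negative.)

After op 1 tick(9): ref=9.0000 raw=[8.1000 7.2000]
After op 2 tick(3): ref=12.0000 raw=[10.8000 9.6000]
After op 3 tick(5): ref=17.0000 raw=[15.3000 13.6000]
After op 4 tick(3): ref=20.0000 raw=[18.0000 16.0000]
After op 5 tick(8): ref=28.0000 raw=[25.2000 22.4000]
After op 6 tick(3): ref=31.0000 raw=[27.9000 24.8000]
After op 7 sync(1): ref=31.0000 raw=[27.9000 31.0000]
After op 8 tick(8): ref=39.0000 raw=[35.1000 37.4000]
Drift of clock 0 after op 8: 35.1000 - 39.0000 = -3.9000

Answer: -3.9000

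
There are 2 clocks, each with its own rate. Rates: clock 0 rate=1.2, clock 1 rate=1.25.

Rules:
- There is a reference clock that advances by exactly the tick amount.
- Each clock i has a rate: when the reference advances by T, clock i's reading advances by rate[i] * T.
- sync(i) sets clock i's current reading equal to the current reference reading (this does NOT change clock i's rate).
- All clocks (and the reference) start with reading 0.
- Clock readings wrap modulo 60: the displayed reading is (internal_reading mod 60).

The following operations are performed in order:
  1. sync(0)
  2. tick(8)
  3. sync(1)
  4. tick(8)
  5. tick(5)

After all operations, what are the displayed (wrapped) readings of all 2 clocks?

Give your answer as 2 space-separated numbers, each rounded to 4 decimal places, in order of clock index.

Answer: 25.2000 24.2500

Derivation:
After op 1 sync(0): ref=0.0000 raw=[0.0000 0.0000]
After op 2 tick(8): ref=8.0000 raw=[9.6000 10.0000]
After op 3 sync(1): ref=8.0000 raw=[9.6000 8.0000]
After op 4 tick(8): ref=16.0000 raw=[19.2000 18.0000]
After op 5 tick(5): ref=21.0000 raw=[25.2000 24.2500]
Wrap final raw readings (mod 60): 25.2000 mod 60 = 25.2000; 24.2500 mod 60 = 24.2500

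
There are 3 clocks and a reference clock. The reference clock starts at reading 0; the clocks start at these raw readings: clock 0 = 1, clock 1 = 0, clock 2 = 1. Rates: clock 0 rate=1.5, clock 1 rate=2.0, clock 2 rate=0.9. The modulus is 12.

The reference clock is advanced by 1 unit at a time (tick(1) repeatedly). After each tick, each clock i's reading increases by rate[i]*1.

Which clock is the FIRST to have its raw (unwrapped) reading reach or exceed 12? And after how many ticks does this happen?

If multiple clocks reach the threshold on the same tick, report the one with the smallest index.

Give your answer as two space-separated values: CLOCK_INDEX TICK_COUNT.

Answer: 1 6

Derivation:
clock 0: start=1, rate=1.5, needs 12-1 = 11; ticks = ceil(11/1.5) = ceil(7.3333) = 8; reading at tick 8 = 1 + 1.5*8 = 13.0000
clock 1: start=0, rate=2.0, needs 12-0 = 12; ticks = ceil(12/2.0) = ceil(6.0000) = 6; reading at tick 6 = 0 + 2.0*6 = 12.0000
clock 2: start=1, rate=0.9, needs 12-1 = 11; ticks = ceil(11/0.9) = ceil(12.2222) = 13; reading at tick 13 = 1 + 0.9*13 = 12.7000
Minimum tick count = 6; winners = [1]; smallest index = 1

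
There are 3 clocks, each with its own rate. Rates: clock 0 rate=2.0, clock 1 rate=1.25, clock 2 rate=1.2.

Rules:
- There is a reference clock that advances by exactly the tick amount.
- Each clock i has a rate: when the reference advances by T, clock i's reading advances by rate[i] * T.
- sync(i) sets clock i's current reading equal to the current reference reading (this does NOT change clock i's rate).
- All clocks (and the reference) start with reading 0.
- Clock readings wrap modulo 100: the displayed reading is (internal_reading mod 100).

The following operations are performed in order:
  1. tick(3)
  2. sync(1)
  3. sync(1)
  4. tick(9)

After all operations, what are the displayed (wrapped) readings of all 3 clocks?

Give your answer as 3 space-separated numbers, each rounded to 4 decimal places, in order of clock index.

Answer: 24.0000 14.2500 14.4000

Derivation:
After op 1 tick(3): ref=3.0000 raw=[6.0000 3.7500 3.6000]
After op 2 sync(1): ref=3.0000 raw=[6.0000 3.0000 3.6000]
After op 3 sync(1): ref=3.0000 raw=[6.0000 3.0000 3.6000]
After op 4 tick(9): ref=12.0000 raw=[24.0000 14.2500 14.4000]
Wrap final raw readings (mod 100): 24.0000 mod 100 = 24.0000; 14.2500 mod 100 = 14.2500; 14.4000 mod 100 = 14.4000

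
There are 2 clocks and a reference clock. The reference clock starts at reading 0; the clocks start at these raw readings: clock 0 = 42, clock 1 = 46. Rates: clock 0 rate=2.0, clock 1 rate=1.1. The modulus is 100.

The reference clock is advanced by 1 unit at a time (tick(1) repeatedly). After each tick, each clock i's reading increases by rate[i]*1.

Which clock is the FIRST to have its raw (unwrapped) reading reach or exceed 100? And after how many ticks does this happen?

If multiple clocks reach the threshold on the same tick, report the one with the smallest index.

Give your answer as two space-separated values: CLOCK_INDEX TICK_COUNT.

clock 0: start=42, rate=2.0, needs 100-42 = 58; ticks = ceil(58/2.0) = ceil(29.0000) = 29; reading at tick 29 = 42 + 2.0*29 = 100.0000
clock 1: start=46, rate=1.1, needs 100-46 = 54; ticks = ceil(54/1.1) = ceil(49.0909) = 50; reading at tick 50 = 46 + 1.1*50 = 101.0000
Minimum tick count = 29; winners = [0]; smallest index = 0

Answer: 0 29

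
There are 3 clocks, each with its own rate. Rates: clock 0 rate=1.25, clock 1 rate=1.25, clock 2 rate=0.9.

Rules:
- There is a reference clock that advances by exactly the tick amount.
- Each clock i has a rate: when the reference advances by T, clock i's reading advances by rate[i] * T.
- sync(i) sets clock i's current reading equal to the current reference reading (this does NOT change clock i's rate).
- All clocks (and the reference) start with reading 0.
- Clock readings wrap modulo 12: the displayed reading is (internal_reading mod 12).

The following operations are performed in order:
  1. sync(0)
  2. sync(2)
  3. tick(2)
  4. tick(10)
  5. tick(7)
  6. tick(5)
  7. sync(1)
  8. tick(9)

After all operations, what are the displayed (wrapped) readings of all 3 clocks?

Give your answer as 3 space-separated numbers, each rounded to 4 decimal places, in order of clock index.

After op 1 sync(0): ref=0.0000 raw=[0.0000 0.0000 0.0000]
After op 2 sync(2): ref=0.0000 raw=[0.0000 0.0000 0.0000]
After op 3 tick(2): ref=2.0000 raw=[2.5000 2.5000 1.8000]
After op 4 tick(10): ref=12.0000 raw=[15.0000 15.0000 10.8000]
After op 5 tick(7): ref=19.0000 raw=[23.7500 23.7500 17.1000]
After op 6 tick(5): ref=24.0000 raw=[30.0000 30.0000 21.6000]
After op 7 sync(1): ref=24.0000 raw=[30.0000 24.0000 21.6000]
After op 8 tick(9): ref=33.0000 raw=[41.2500 35.2500 29.7000]
Wrap final raw readings (mod 12): 41.2500 mod 12 = 5.2500; 35.2500 mod 12 = 11.2500; 29.7000 mod 12 = 5.7000

Answer: 5.2500 11.2500 5.7000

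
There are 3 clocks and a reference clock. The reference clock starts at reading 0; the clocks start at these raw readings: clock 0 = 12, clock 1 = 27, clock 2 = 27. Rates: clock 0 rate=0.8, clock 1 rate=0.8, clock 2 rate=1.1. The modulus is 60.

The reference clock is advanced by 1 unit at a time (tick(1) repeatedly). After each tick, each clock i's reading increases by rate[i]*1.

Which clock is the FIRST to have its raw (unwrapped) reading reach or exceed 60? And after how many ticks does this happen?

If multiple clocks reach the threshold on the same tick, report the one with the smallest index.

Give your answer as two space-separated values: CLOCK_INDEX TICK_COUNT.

clock 0: start=12, rate=0.8, needs 60-12 = 48; ticks = ceil(48/0.8) = ceil(60.0000) = 60; reading at tick 60 = 12 + 0.8*60 = 60.0000
clock 1: start=27, rate=0.8, needs 60-27 = 33; ticks = ceil(33/0.8) = ceil(41.2500) = 42; reading at tick 42 = 27 + 0.8*42 = 60.6000
clock 2: start=27, rate=1.1, needs 60-27 = 33; ticks = ceil(33/1.1) = ceil(30.0000) = 30; reading at tick 30 = 27 + 1.1*30 = 60.0000
Minimum tick count = 30; winners = [2]; smallest index = 2

Answer: 2 30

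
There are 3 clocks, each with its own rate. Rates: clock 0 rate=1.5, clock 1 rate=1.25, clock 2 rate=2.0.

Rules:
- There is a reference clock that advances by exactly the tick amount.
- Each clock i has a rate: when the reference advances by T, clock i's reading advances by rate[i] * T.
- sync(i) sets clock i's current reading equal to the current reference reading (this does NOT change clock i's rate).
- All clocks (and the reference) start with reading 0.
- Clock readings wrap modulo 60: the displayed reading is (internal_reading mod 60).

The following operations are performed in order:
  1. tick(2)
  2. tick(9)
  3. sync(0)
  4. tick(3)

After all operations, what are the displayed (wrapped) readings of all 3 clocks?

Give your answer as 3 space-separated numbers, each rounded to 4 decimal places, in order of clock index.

After op 1 tick(2): ref=2.0000 raw=[3.0000 2.5000 4.0000]
After op 2 tick(9): ref=11.0000 raw=[16.5000 13.7500 22.0000]
After op 3 sync(0): ref=11.0000 raw=[11.0000 13.7500 22.0000]
After op 4 tick(3): ref=14.0000 raw=[15.5000 17.5000 28.0000]
Wrap final raw readings (mod 60): 15.5000 mod 60 = 15.5000; 17.5000 mod 60 = 17.5000; 28.0000 mod 60 = 28.0000

Answer: 15.5000 17.5000 28.0000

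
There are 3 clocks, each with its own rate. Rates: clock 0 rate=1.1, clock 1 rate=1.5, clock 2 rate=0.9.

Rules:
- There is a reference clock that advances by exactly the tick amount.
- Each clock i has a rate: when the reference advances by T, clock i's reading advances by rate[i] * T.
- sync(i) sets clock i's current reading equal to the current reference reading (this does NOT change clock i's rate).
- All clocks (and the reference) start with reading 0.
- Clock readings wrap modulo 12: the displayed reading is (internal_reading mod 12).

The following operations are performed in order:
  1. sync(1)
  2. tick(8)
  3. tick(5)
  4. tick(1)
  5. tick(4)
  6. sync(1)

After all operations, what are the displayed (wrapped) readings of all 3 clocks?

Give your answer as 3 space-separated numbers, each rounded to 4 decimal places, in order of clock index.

Answer: 7.8000 6.0000 4.2000

Derivation:
After op 1 sync(1): ref=0.0000 raw=[0.0000 0.0000 0.0000]
After op 2 tick(8): ref=8.0000 raw=[8.8000 12.0000 7.2000]
After op 3 tick(5): ref=13.0000 raw=[14.3000 19.5000 11.7000]
After op 4 tick(1): ref=14.0000 raw=[15.4000 21.0000 12.6000]
After op 5 tick(4): ref=18.0000 raw=[19.8000 27.0000 16.2000]
After op 6 sync(1): ref=18.0000 raw=[19.8000 18.0000 16.2000]
Wrap final raw readings (mod 12): 19.8000 mod 12 = 7.8000; 18.0000 mod 12 = 6.0000; 16.2000 mod 12 = 4.2000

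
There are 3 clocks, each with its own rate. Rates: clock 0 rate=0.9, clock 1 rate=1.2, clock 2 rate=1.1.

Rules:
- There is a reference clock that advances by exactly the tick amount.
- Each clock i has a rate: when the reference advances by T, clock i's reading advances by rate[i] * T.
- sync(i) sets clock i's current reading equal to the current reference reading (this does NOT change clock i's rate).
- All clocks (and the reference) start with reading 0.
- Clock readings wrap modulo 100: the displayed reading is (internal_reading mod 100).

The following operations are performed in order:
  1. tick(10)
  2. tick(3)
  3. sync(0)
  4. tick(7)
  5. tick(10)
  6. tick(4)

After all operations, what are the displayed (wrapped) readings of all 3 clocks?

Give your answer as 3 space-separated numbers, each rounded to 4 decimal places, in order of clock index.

Answer: 31.9000 40.8000 37.4000

Derivation:
After op 1 tick(10): ref=10.0000 raw=[9.0000 12.0000 11.0000]
After op 2 tick(3): ref=13.0000 raw=[11.7000 15.6000 14.3000]
After op 3 sync(0): ref=13.0000 raw=[13.0000 15.6000 14.3000]
After op 4 tick(7): ref=20.0000 raw=[19.3000 24.0000 22.0000]
After op 5 tick(10): ref=30.0000 raw=[28.3000 36.0000 33.0000]
After op 6 tick(4): ref=34.0000 raw=[31.9000 40.8000 37.4000]
Wrap final raw readings (mod 100): 31.9000 mod 100 = 31.9000; 40.8000 mod 100 = 40.8000; 37.4000 mod 100 = 37.4000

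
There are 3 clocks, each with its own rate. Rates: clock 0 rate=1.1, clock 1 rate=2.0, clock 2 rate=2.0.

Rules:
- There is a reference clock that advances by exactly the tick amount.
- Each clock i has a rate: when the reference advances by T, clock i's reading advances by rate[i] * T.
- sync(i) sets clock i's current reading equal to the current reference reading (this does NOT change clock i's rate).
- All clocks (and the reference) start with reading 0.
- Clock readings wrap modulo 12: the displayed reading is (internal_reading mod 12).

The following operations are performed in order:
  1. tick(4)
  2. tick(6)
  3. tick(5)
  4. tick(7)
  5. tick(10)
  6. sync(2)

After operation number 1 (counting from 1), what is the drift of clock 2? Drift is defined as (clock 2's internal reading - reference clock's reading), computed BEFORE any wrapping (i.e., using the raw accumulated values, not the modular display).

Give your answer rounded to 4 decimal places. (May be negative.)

Answer: 4.0000

Derivation:
After op 1 tick(4): ref=4.0000 raw=[4.4000 8.0000 8.0000]
Drift of clock 2 after op 1: 8.0000 - 4.0000 = 4.0000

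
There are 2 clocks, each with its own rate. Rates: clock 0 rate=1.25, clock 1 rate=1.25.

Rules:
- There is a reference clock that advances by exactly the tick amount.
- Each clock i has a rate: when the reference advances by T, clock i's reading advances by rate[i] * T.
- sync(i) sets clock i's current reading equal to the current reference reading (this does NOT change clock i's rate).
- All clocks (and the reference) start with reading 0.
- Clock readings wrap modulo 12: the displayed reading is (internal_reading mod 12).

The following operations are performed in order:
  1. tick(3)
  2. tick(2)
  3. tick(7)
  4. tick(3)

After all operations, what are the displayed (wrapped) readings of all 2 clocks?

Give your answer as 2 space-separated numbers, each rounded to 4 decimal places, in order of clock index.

After op 1 tick(3): ref=3.0000 raw=[3.7500 3.7500]
After op 2 tick(2): ref=5.0000 raw=[6.2500 6.2500]
After op 3 tick(7): ref=12.0000 raw=[15.0000 15.0000]
After op 4 tick(3): ref=15.0000 raw=[18.7500 18.7500]
Wrap final raw readings (mod 12): 18.7500 mod 12 = 6.7500; 18.7500 mod 12 = 6.7500

Answer: 6.7500 6.7500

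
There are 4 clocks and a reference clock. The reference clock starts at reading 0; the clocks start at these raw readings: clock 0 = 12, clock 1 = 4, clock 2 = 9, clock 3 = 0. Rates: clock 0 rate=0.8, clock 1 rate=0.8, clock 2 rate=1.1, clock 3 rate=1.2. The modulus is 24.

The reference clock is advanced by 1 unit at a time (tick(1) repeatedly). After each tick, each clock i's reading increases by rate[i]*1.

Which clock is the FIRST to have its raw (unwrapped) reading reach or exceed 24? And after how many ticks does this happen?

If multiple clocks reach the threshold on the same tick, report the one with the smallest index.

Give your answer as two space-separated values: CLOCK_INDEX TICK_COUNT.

clock 0: start=12, rate=0.8, needs 24-12 = 12; ticks = ceil(12/0.8) = ceil(15.0000) = 15; reading at tick 15 = 12 + 0.8*15 = 24.0000
clock 1: start=4, rate=0.8, needs 24-4 = 20; ticks = ceil(20/0.8) = ceil(25.0000) = 25; reading at tick 25 = 4 + 0.8*25 = 24.0000
clock 2: start=9, rate=1.1, needs 24-9 = 15; ticks = ceil(15/1.1) = ceil(13.6364) = 14; reading at tick 14 = 9 + 1.1*14 = 24.4000
clock 3: start=0, rate=1.2, needs 24-0 = 24; ticks = ceil(24/1.2) = ceil(20.0000) = 20; reading at tick 20 = 0 + 1.2*20 = 24.0000
Minimum tick count = 14; winners = [2]; smallest index = 2

Answer: 2 14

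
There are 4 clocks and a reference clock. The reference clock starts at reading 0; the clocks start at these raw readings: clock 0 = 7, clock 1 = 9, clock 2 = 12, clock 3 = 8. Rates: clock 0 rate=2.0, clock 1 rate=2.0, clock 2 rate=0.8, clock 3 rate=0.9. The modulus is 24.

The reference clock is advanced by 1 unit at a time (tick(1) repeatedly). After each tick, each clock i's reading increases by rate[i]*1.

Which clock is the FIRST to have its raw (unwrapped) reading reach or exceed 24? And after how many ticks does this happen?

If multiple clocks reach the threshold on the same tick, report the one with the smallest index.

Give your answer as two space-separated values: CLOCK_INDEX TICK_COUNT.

clock 0: start=7, rate=2.0, needs 24-7 = 17; ticks = ceil(17/2.0) = ceil(8.5000) = 9; reading at tick 9 = 7 + 2.0*9 = 25.0000
clock 1: start=9, rate=2.0, needs 24-9 = 15; ticks = ceil(15/2.0) = ceil(7.5000) = 8; reading at tick 8 = 9 + 2.0*8 = 25.0000
clock 2: start=12, rate=0.8, needs 24-12 = 12; ticks = ceil(12/0.8) = ceil(15.0000) = 15; reading at tick 15 = 12 + 0.8*15 = 24.0000
clock 3: start=8, rate=0.9, needs 24-8 = 16; ticks = ceil(16/0.9) = ceil(17.7778) = 18; reading at tick 18 = 8 + 0.9*18 = 24.2000
Minimum tick count = 8; winners = [1]; smallest index = 1

Answer: 1 8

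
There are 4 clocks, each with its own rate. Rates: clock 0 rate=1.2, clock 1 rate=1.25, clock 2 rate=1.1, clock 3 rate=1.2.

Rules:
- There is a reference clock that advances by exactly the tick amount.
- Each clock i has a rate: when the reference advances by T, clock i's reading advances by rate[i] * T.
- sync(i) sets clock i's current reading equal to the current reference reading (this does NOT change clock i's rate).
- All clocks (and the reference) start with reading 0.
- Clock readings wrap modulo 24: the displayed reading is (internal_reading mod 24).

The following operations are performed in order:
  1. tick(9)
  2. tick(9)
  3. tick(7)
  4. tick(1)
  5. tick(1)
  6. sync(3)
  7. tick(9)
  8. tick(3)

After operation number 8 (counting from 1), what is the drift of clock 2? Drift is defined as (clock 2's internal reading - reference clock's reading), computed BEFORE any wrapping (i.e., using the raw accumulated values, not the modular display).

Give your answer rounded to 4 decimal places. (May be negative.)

Answer: 3.9000

Derivation:
After op 1 tick(9): ref=9.0000 raw=[10.8000 11.2500 9.9000 10.8000]
After op 2 tick(9): ref=18.0000 raw=[21.6000 22.5000 19.8000 21.6000]
After op 3 tick(7): ref=25.0000 raw=[30.0000 31.2500 27.5000 30.0000]
After op 4 tick(1): ref=26.0000 raw=[31.2000 32.5000 28.6000 31.2000]
After op 5 tick(1): ref=27.0000 raw=[32.4000 33.7500 29.7000 32.4000]
After op 6 sync(3): ref=27.0000 raw=[32.4000 33.7500 29.7000 27.0000]
After op 7 tick(9): ref=36.0000 raw=[43.2000 45.0000 39.6000 37.8000]
After op 8 tick(3): ref=39.0000 raw=[46.8000 48.7500 42.9000 41.4000]
Drift of clock 2 after op 8: 42.9000 - 39.0000 = 3.9000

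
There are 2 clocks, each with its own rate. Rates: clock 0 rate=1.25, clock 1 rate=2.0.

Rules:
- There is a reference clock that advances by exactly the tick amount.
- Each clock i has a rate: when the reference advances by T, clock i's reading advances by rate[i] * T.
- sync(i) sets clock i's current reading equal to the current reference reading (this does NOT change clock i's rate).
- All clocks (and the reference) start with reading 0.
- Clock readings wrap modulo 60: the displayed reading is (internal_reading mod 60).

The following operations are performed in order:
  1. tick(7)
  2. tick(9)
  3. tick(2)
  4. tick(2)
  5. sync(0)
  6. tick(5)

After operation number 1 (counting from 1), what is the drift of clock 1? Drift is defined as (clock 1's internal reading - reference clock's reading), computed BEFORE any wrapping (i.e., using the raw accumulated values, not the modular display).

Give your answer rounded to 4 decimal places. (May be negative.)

Answer: 7.0000

Derivation:
After op 1 tick(7): ref=7.0000 raw=[8.7500 14.0000]
Drift of clock 1 after op 1: 14.0000 - 7.0000 = 7.0000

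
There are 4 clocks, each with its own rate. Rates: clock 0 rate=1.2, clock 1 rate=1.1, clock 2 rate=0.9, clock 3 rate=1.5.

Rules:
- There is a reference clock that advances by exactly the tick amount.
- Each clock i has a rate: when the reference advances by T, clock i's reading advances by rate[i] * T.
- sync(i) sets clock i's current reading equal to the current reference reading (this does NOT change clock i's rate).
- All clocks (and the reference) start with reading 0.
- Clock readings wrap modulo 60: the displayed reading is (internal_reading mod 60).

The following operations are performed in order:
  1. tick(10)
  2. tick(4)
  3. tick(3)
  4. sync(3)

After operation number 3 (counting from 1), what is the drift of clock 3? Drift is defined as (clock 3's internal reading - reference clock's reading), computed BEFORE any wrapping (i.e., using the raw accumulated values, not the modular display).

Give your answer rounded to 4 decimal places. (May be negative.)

After op 1 tick(10): ref=10.0000 raw=[12.0000 11.0000 9.0000 15.0000]
After op 2 tick(4): ref=14.0000 raw=[16.8000 15.4000 12.6000 21.0000]
After op 3 tick(3): ref=17.0000 raw=[20.4000 18.7000 15.3000 25.5000]
Drift of clock 3 after op 3: 25.5000 - 17.0000 = 8.5000

Answer: 8.5000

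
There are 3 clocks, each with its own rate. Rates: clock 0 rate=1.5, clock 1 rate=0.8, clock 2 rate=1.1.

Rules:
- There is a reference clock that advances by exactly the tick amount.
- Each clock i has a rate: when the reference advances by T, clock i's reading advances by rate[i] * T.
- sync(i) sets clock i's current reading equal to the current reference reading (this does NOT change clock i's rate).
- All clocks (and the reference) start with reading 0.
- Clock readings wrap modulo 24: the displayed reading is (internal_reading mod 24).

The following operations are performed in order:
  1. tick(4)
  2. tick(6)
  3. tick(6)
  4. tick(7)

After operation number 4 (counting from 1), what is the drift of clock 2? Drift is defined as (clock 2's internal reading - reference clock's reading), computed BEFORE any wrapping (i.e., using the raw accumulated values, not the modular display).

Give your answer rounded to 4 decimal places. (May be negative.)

Answer: 2.3000

Derivation:
After op 1 tick(4): ref=4.0000 raw=[6.0000 3.2000 4.4000]
After op 2 tick(6): ref=10.0000 raw=[15.0000 8.0000 11.0000]
After op 3 tick(6): ref=16.0000 raw=[24.0000 12.8000 17.6000]
After op 4 tick(7): ref=23.0000 raw=[34.5000 18.4000 25.3000]
Drift of clock 2 after op 4: 25.3000 - 23.0000 = 2.3000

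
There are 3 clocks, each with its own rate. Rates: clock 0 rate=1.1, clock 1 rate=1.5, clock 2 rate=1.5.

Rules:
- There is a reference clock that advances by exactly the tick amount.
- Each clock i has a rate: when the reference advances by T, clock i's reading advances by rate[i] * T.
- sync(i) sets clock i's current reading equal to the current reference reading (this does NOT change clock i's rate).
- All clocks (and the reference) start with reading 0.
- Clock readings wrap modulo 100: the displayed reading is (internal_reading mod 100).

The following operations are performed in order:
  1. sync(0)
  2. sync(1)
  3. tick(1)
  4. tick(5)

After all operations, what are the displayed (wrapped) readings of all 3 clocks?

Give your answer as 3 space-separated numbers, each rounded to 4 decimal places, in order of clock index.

After op 1 sync(0): ref=0.0000 raw=[0.0000 0.0000 0.0000]
After op 2 sync(1): ref=0.0000 raw=[0.0000 0.0000 0.0000]
After op 3 tick(1): ref=1.0000 raw=[1.1000 1.5000 1.5000]
After op 4 tick(5): ref=6.0000 raw=[6.6000 9.0000 9.0000]
Wrap final raw readings (mod 100): 6.6000 mod 100 = 6.6000; 9.0000 mod 100 = 9.0000; 9.0000 mod 100 = 9.0000

Answer: 6.6000 9.0000 9.0000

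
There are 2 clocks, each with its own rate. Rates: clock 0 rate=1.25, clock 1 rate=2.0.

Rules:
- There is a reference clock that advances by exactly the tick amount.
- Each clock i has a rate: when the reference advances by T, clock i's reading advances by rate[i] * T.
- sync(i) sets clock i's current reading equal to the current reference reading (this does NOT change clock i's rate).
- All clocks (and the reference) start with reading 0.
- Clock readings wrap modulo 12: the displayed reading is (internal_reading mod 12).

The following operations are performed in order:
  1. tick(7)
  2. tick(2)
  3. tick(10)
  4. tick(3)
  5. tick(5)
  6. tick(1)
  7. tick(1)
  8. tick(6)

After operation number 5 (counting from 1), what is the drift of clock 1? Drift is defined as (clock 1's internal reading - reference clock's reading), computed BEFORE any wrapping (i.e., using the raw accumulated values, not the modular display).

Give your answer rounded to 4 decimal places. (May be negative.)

Answer: 27.0000

Derivation:
After op 1 tick(7): ref=7.0000 raw=[8.7500 14.0000]
After op 2 tick(2): ref=9.0000 raw=[11.2500 18.0000]
After op 3 tick(10): ref=19.0000 raw=[23.7500 38.0000]
After op 4 tick(3): ref=22.0000 raw=[27.5000 44.0000]
After op 5 tick(5): ref=27.0000 raw=[33.7500 54.0000]
Drift of clock 1 after op 5: 54.0000 - 27.0000 = 27.0000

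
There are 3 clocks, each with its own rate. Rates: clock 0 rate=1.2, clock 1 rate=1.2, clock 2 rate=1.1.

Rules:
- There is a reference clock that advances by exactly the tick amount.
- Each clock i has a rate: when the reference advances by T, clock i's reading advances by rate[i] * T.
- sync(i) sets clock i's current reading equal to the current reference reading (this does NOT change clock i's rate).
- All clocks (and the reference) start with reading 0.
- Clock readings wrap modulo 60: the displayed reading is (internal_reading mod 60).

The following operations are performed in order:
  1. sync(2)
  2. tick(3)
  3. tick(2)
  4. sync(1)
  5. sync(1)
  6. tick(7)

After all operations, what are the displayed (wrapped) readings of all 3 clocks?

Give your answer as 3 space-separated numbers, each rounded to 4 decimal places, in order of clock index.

After op 1 sync(2): ref=0.0000 raw=[0.0000 0.0000 0.0000]
After op 2 tick(3): ref=3.0000 raw=[3.6000 3.6000 3.3000]
After op 3 tick(2): ref=5.0000 raw=[6.0000 6.0000 5.5000]
After op 4 sync(1): ref=5.0000 raw=[6.0000 5.0000 5.5000]
After op 5 sync(1): ref=5.0000 raw=[6.0000 5.0000 5.5000]
After op 6 tick(7): ref=12.0000 raw=[14.4000 13.4000 13.2000]
Wrap final raw readings (mod 60): 14.4000 mod 60 = 14.4000; 13.4000 mod 60 = 13.4000; 13.2000 mod 60 = 13.2000

Answer: 14.4000 13.4000 13.2000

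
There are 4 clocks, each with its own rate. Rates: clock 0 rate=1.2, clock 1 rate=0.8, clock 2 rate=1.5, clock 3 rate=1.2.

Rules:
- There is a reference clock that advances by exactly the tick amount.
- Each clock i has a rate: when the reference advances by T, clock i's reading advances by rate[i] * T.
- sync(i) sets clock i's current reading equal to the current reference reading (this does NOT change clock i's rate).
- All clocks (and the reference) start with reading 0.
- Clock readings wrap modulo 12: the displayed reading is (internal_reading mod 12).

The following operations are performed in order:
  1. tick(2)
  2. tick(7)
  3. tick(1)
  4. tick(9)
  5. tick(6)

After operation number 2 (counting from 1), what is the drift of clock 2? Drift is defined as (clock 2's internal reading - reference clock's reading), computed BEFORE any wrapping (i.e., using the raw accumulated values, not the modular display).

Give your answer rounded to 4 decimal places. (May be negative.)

After op 1 tick(2): ref=2.0000 raw=[2.4000 1.6000 3.0000 2.4000]
After op 2 tick(7): ref=9.0000 raw=[10.8000 7.2000 13.5000 10.8000]
Drift of clock 2 after op 2: 13.5000 - 9.0000 = 4.5000

Answer: 4.5000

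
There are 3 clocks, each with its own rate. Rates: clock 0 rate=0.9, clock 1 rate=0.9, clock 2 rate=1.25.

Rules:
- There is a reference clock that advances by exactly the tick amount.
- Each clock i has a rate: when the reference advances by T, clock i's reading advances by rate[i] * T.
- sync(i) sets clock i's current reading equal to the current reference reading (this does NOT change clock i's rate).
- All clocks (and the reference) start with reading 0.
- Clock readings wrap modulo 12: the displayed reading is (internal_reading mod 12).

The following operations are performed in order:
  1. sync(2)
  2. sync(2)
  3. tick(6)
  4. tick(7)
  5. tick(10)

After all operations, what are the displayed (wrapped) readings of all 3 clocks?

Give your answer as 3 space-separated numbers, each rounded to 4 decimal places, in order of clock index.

Answer: 8.7000 8.7000 4.7500

Derivation:
After op 1 sync(2): ref=0.0000 raw=[0.0000 0.0000 0.0000]
After op 2 sync(2): ref=0.0000 raw=[0.0000 0.0000 0.0000]
After op 3 tick(6): ref=6.0000 raw=[5.4000 5.4000 7.5000]
After op 4 tick(7): ref=13.0000 raw=[11.7000 11.7000 16.2500]
After op 5 tick(10): ref=23.0000 raw=[20.7000 20.7000 28.7500]
Wrap final raw readings (mod 12): 20.7000 mod 12 = 8.7000; 20.7000 mod 12 = 8.7000; 28.7500 mod 12 = 4.7500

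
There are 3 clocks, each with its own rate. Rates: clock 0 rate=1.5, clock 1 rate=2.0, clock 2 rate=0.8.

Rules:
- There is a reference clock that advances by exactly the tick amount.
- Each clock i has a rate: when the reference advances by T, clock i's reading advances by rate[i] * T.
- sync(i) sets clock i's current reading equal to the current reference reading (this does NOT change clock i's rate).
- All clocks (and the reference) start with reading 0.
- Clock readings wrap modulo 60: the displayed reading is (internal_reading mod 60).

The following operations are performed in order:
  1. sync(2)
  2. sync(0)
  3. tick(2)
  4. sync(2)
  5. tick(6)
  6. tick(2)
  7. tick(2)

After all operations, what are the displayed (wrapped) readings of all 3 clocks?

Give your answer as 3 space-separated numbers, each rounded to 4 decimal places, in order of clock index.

Answer: 18.0000 24.0000 10.0000

Derivation:
After op 1 sync(2): ref=0.0000 raw=[0.0000 0.0000 0.0000]
After op 2 sync(0): ref=0.0000 raw=[0.0000 0.0000 0.0000]
After op 3 tick(2): ref=2.0000 raw=[3.0000 4.0000 1.6000]
After op 4 sync(2): ref=2.0000 raw=[3.0000 4.0000 2.0000]
After op 5 tick(6): ref=8.0000 raw=[12.0000 16.0000 6.8000]
After op 6 tick(2): ref=10.0000 raw=[15.0000 20.0000 8.4000]
After op 7 tick(2): ref=12.0000 raw=[18.0000 24.0000 10.0000]
Wrap final raw readings (mod 60): 18.0000 mod 60 = 18.0000; 24.0000 mod 60 = 24.0000; 10.0000 mod 60 = 10.0000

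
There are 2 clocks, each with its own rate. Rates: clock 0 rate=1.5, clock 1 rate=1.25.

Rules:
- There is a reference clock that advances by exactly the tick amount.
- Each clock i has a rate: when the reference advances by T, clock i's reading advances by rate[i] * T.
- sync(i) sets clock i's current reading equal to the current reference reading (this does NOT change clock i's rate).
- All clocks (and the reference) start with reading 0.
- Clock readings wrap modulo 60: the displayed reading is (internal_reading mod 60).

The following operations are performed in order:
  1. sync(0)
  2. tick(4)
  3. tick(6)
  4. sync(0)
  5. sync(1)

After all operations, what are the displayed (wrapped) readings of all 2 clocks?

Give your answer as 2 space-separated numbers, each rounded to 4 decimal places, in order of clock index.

Answer: 10.0000 10.0000

Derivation:
After op 1 sync(0): ref=0.0000 raw=[0.0000 0.0000]
After op 2 tick(4): ref=4.0000 raw=[6.0000 5.0000]
After op 3 tick(6): ref=10.0000 raw=[15.0000 12.5000]
After op 4 sync(0): ref=10.0000 raw=[10.0000 12.5000]
After op 5 sync(1): ref=10.0000 raw=[10.0000 10.0000]
Wrap final raw readings (mod 60): 10.0000 mod 60 = 10.0000; 10.0000 mod 60 = 10.0000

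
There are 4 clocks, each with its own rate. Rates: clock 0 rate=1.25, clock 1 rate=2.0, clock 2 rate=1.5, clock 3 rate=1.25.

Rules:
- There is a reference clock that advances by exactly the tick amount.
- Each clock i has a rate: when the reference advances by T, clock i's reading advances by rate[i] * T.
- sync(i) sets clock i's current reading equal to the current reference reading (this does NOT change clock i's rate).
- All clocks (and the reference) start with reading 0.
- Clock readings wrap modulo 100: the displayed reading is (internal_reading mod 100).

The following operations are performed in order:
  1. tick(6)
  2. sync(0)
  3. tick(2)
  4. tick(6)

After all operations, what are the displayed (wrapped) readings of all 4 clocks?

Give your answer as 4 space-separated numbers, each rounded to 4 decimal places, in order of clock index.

After op 1 tick(6): ref=6.0000 raw=[7.5000 12.0000 9.0000 7.5000]
After op 2 sync(0): ref=6.0000 raw=[6.0000 12.0000 9.0000 7.5000]
After op 3 tick(2): ref=8.0000 raw=[8.5000 16.0000 12.0000 10.0000]
After op 4 tick(6): ref=14.0000 raw=[16.0000 28.0000 21.0000 17.5000]
Wrap final raw readings (mod 100): 16.0000 mod 100 = 16.0000; 28.0000 mod 100 = 28.0000; 21.0000 mod 100 = 21.0000; 17.5000 mod 100 = 17.5000

Answer: 16.0000 28.0000 21.0000 17.5000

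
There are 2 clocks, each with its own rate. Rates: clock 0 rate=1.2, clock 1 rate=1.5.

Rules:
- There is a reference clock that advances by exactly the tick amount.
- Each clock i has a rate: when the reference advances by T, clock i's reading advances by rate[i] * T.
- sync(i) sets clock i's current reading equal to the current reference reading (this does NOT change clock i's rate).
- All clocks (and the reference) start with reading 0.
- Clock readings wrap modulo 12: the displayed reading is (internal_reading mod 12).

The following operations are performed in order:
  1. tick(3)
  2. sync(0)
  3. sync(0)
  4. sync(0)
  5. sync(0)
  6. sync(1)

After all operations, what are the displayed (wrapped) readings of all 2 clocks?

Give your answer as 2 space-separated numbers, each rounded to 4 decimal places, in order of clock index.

After op 1 tick(3): ref=3.0000 raw=[3.6000 4.5000]
After op 2 sync(0): ref=3.0000 raw=[3.0000 4.5000]
After op 3 sync(0): ref=3.0000 raw=[3.0000 4.5000]
After op 4 sync(0): ref=3.0000 raw=[3.0000 4.5000]
After op 5 sync(0): ref=3.0000 raw=[3.0000 4.5000]
After op 6 sync(1): ref=3.0000 raw=[3.0000 3.0000]
Wrap final raw readings (mod 12): 3.0000 mod 12 = 3.0000; 3.0000 mod 12 = 3.0000

Answer: 3.0000 3.0000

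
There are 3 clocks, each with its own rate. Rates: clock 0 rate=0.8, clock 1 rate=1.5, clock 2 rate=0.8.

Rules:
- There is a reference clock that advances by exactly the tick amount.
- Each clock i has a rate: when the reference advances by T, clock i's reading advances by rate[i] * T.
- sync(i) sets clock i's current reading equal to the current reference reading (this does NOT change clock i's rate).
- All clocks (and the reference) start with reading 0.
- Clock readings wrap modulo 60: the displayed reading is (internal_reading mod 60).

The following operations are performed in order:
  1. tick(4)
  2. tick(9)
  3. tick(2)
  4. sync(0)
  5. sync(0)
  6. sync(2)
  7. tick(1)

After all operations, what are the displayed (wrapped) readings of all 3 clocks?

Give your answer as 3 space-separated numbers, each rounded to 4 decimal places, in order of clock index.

After op 1 tick(4): ref=4.0000 raw=[3.2000 6.0000 3.2000]
After op 2 tick(9): ref=13.0000 raw=[10.4000 19.5000 10.4000]
After op 3 tick(2): ref=15.0000 raw=[12.0000 22.5000 12.0000]
After op 4 sync(0): ref=15.0000 raw=[15.0000 22.5000 12.0000]
After op 5 sync(0): ref=15.0000 raw=[15.0000 22.5000 12.0000]
After op 6 sync(2): ref=15.0000 raw=[15.0000 22.5000 15.0000]
After op 7 tick(1): ref=16.0000 raw=[15.8000 24.0000 15.8000]
Wrap final raw readings (mod 60): 15.8000 mod 60 = 15.8000; 24.0000 mod 60 = 24.0000; 15.8000 mod 60 = 15.8000

Answer: 15.8000 24.0000 15.8000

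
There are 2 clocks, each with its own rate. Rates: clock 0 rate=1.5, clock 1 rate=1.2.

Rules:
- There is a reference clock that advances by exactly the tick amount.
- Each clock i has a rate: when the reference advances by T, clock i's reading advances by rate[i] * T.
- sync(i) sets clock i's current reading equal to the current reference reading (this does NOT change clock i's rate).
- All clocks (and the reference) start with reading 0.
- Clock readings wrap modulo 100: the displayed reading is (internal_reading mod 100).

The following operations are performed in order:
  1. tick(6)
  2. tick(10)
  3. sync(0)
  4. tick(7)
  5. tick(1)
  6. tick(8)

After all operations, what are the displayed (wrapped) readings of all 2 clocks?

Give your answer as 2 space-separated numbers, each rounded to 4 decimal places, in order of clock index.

Answer: 40.0000 38.4000

Derivation:
After op 1 tick(6): ref=6.0000 raw=[9.0000 7.2000]
After op 2 tick(10): ref=16.0000 raw=[24.0000 19.2000]
After op 3 sync(0): ref=16.0000 raw=[16.0000 19.2000]
After op 4 tick(7): ref=23.0000 raw=[26.5000 27.6000]
After op 5 tick(1): ref=24.0000 raw=[28.0000 28.8000]
After op 6 tick(8): ref=32.0000 raw=[40.0000 38.4000]
Wrap final raw readings (mod 100): 40.0000 mod 100 = 40.0000; 38.4000 mod 100 = 38.4000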